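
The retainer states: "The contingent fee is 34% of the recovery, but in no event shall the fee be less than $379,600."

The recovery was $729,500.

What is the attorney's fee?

$379,600.00

34% of $729,500 = $248,030.00
That is below the $379,600 minimum, so the minimum applies.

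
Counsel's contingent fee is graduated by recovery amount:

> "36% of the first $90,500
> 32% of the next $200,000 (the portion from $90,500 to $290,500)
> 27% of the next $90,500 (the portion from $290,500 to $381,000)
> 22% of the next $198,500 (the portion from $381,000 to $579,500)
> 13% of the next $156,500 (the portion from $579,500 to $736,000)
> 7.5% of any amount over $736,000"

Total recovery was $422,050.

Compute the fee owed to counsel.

First $90,500 at 36% = $32,580.00
Next $200,000 at 32% = $64,000.00
Next $90,500 at 27% = $24,435.00
Remaining $41,050 at 22% = $9,031.00
Fee: $32,580.00 + $64,000.00 + $24,435.00 + $9,031.00 = $130,046.00

$130,046.00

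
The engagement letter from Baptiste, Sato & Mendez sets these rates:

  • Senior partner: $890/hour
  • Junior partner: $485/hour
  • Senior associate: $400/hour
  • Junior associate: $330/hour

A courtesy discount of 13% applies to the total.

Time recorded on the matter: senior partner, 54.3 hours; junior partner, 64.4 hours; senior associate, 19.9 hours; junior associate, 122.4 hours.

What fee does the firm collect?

Senior partner: 54.3 × $890 = $48,327.00
Junior partner: 64.4 × $485 = $31,234.00
Senior associate: 19.9 × $400 = $7,960.00
Junior associate: 122.4 × $330 = $40,392.00
Subtotal: $127,913.00
Less 13% discount: −$16,628.69
Total: $127,913.00 − $16,628.69 = $111,284.31

$111,284.31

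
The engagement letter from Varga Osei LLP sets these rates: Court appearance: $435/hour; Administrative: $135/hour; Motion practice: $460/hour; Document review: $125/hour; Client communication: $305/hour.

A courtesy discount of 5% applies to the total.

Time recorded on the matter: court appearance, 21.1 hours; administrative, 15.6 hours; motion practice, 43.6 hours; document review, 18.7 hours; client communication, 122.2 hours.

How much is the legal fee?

$67,401.55

Court appearance: 21.1 × $435 = $9,178.50
Administrative: 15.6 × $135 = $2,106.00
Motion practice: 43.6 × $460 = $20,056.00
Document review: 18.7 × $125 = $2,337.50
Client communication: 122.2 × $305 = $37,271.00
Subtotal: $70,949.00
Less 5% discount: −$3,547.45
Total: $70,949.00 − $3,547.45 = $67,401.55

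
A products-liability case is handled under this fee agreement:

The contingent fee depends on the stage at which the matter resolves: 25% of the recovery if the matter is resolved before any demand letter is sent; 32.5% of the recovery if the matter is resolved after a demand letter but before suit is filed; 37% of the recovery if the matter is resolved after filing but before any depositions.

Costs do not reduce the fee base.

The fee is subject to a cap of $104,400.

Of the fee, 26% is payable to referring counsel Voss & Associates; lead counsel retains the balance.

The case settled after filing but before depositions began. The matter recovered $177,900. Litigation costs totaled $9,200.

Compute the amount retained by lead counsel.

$48,709.02

Fee base is the gross recovery, $177,900; costs are reimbursed separately.
The matter settled after filing but before depositions began, so the 37% rate applies.
$177,900 × 37% = $65,823.00
$65,823.00 is under the $104,400 cap.
Referral share: 26% of $65,823.00 = $17,113.98; lead counsel retains $65,823.00 − $17,113.98 = $48,709.02.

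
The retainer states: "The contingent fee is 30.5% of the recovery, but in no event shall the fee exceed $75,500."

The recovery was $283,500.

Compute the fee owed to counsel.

$75,500.00

30.5% of $283,500 = $86,467.50
That exceeds the $75,500 cap, so the fee is capped at $75,500.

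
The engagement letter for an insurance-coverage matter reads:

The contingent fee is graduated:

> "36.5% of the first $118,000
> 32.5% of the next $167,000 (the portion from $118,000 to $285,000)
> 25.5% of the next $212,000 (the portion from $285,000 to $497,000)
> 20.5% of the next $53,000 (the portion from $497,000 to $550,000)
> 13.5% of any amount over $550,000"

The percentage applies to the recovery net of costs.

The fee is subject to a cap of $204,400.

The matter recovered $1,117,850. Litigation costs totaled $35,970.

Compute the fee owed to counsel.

$204,400.00

Fee base (net of costs): $1,117,850 − $35,970 = $1,081,880
First $118,000 at 36.5% = $43,070.00
Next $167,000 at 32.5% = $54,275.00
Next $212,000 at 25.5% = $54,060.00
Next $53,000 at 20.5% = $10,865.00
Remaining $531,880 at 13.5% = $71,803.80
Fee: $43,070.00 + $54,275.00 + $54,060.00 + $10,865.00 + $71,803.80 = $234,073.80
$234,073.80 exceeds the $204,400 cap, so the fee is capped at $204,400.00.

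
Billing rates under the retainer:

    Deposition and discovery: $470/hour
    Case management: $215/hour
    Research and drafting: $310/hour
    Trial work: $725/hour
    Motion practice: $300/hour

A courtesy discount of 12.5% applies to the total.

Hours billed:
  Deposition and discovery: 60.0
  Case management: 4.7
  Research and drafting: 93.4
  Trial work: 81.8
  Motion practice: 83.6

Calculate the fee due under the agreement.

Deposition and discovery: 60.0 × $470 = $28,200.00
Case management: 4.7 × $215 = $1,010.50
Research and drafting: 93.4 × $310 = $28,954.00
Trial work: 81.8 × $725 = $59,305.00
Motion practice: 83.6 × $300 = $25,080.00
Subtotal: $142,549.50
Less 12.5% discount: −$17,818.69
Total: $142,549.50 − $17,818.69 = $124,730.81

$124,730.81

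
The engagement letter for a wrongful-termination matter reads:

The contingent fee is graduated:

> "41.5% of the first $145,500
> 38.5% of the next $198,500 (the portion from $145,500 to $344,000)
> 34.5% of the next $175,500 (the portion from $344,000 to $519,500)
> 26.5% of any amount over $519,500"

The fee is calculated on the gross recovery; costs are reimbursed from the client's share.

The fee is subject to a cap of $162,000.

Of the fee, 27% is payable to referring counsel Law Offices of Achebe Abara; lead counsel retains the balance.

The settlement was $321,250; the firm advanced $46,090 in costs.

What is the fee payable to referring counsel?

Fee base is the gross recovery, $321,250; costs are reimbursed separately.
First $145,500 at 41.5% = $60,382.50
Remaining $175,750 at 38.5% = $67,663.75
Fee: $60,382.50 + $67,663.75 = $128,046.25
$128,046.25 is under the $162,000 cap.
Referral share: 27% of $128,046.25 = $34,572.49; lead counsel retains $128,046.25 − $34,572.49 = $93,473.76.

$34,572.49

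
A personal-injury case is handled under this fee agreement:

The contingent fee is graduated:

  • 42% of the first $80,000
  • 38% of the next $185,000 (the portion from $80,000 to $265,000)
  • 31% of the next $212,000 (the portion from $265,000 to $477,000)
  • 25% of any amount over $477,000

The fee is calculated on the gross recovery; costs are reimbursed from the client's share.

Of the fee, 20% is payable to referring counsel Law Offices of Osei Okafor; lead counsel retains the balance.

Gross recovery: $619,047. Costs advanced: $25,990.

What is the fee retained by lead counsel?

Fee base is the gross recovery, $619,047; costs are reimbursed separately.
First $80,000 at 42% = $33,600.00
Next $185,000 at 38% = $70,300.00
Next $212,000 at 31% = $65,720.00
Remaining $142,047 at 25% = $35,511.75
Fee: $33,600.00 + $70,300.00 + $65,720.00 + $35,511.75 = $205,131.75
Referral share: 20% of $205,131.75 = $41,026.35; lead counsel retains $205,131.75 − $41,026.35 = $164,105.40.

$164,105.40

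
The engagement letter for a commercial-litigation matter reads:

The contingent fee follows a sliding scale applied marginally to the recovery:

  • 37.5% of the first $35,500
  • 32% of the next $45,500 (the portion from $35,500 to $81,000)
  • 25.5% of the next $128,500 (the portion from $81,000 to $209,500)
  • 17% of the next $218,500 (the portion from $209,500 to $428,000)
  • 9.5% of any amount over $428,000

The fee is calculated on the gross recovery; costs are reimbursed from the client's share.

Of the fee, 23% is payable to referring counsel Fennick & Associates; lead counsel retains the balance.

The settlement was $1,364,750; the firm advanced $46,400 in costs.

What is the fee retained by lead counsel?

Fee base is the gross recovery, $1,364,750; costs are reimbursed separately.
First $35,500 at 37.5% = $13,312.50
Next $45,500 at 32% = $14,560.00
Next $128,500 at 25.5% = $32,767.50
Next $218,500 at 17% = $37,145.00
Remaining $936,750 at 9.5% = $88,991.25
Fee: $13,312.50 + $14,560.00 + $32,767.50 + $37,145.00 + $88,991.25 = $186,776.25
Referral share: 23% of $186,776.25 = $42,958.54; lead counsel retains $186,776.25 − $42,958.54 = $143,817.71.

$143,817.71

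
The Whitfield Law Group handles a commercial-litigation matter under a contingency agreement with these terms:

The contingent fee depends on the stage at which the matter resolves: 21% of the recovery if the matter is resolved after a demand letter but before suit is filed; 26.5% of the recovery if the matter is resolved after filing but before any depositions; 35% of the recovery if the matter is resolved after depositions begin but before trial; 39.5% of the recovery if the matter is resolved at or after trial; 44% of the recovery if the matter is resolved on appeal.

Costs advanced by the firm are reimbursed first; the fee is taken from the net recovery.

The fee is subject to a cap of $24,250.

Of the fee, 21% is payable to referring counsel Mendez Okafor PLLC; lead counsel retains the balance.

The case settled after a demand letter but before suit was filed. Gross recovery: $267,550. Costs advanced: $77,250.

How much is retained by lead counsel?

Fee base (net of costs): $267,550 − $77,250 = $190,300
The matter settled after a demand letter but before suit was filed, so the 21% rate applies.
$190,300 × 21% = $39,963.00
$39,963.00 exceeds the $24,250 cap, so the fee is capped at $24,250.00.
Referral share: 21% of $24,250.00 = $5,092.50; lead counsel retains $24,250.00 − $5,092.50 = $19,157.50.

$19,157.50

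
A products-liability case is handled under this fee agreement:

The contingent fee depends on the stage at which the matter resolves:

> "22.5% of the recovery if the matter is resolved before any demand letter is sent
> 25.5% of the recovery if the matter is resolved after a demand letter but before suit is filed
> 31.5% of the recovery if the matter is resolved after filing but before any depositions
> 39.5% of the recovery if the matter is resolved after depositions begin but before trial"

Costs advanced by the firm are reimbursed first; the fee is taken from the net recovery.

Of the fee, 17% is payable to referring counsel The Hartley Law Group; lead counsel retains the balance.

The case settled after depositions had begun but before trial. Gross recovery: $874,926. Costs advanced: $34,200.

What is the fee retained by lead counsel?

Fee base (net of costs): $874,926 − $34,200 = $840,726
The matter settled after depositions had begun but before trial, so the 39.5% rate applies.
$840,726 × 39.5% = $332,086.77
Referral share: 17% of $332,086.77 = $56,454.75; lead counsel retains $332,086.77 − $56,454.75 = $275,632.02.

$275,632.02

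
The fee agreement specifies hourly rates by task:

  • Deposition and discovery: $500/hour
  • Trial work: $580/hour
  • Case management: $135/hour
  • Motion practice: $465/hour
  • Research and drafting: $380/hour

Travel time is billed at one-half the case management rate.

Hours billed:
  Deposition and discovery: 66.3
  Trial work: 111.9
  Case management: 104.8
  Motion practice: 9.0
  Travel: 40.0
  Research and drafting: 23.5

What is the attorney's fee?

$128,015.00

Deposition and discovery: 66.3 × $500 = $33,150.00
Trial work: 111.9 × $580 = $64,902.00
Case management: 104.8 × $135 = $14,148.00
Motion practice: 9.0 × $465 = $4,185.00
Research and drafting: 23.5 × $380 = $8,930.00
Subtotal: $33,150.00 + $64,902.00 + $14,148.00 + $4,185.00 + $8,930.00 = $125,315.00
Travel: 40.0 × ($135 ÷ 2) = 40.0 × $67.50 = $2,700.00
Total: $125,315.00 + $2,700.00 = $128,015.00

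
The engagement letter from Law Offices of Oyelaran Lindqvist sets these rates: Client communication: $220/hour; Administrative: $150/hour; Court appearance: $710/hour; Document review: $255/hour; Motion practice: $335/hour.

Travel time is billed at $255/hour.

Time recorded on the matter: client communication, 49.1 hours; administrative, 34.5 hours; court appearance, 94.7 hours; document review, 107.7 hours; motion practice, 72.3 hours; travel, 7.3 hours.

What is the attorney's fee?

Client communication: 49.1 × $220 = $10,802.00
Administrative: 34.5 × $150 = $5,175.00
Court appearance: 94.7 × $710 = $67,237.00
Document review: 107.7 × $255 = $27,463.50
Motion practice: 72.3 × $335 = $24,220.50
Subtotal: $10,802.00 + $5,175.00 + $67,237.00 + $27,463.50 + $24,220.50 = $134,898.00
Travel: 7.3 × $255 = $1,861.50
Total: $134,898.00 + $1,861.50 = $136,759.50

$136,759.50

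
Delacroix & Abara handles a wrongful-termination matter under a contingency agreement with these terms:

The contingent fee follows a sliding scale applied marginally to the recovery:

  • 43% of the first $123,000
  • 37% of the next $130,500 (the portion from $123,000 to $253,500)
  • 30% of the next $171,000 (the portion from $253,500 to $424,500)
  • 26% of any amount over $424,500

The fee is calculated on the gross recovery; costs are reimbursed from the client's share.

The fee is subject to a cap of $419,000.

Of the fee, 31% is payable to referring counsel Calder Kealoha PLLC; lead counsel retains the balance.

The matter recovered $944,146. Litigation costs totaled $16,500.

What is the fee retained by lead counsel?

$198,432.24

Fee base is the gross recovery, $944,146; costs are reimbursed separately.
First $123,000 at 43% = $52,890.00
Next $130,500 at 37% = $48,285.00
Next $171,000 at 30% = $51,300.00
Remaining $519,646 at 26% = $135,107.96
Fee: $52,890.00 + $48,285.00 + $51,300.00 + $135,107.96 = $287,582.96
$287,582.96 is under the $419,000 cap.
Referral share: 31% of $287,582.96 = $89,150.72; lead counsel retains $287,582.96 − $89,150.72 = $198,432.24.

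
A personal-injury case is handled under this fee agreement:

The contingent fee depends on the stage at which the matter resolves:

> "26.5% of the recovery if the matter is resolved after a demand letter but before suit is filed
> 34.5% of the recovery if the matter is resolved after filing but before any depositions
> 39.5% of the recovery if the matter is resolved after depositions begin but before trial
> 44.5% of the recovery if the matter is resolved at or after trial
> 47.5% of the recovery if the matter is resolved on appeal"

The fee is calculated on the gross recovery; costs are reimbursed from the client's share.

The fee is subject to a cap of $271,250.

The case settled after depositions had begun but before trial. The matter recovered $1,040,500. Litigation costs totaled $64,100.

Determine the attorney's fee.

Fee base is the gross recovery, $1,040,500; costs are reimbursed separately.
The matter settled after depositions had begun but before trial, so the 39.5% rate applies.
$1,040,500 × 39.5% = $410,997.50
$410,997.50 exceeds the $271,250 cap, so the fee is capped at $271,250.00.

$271,250.00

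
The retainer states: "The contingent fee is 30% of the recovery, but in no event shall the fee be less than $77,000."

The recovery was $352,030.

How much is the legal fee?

30% of $352,030 = $105,609.00
That exceeds the $77,000 minimum.

$105,609.00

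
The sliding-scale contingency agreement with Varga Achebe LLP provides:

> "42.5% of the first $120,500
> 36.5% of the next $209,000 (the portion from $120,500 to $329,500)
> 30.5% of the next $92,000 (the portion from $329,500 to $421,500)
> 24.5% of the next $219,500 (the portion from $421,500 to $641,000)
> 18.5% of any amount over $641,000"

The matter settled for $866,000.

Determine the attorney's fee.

$250,960.00

First $120,500 at 42.5% = $51,212.50
Next $209,000 at 36.5% = $76,285.00
Next $92,000 at 30.5% = $28,060.00
Next $219,500 at 24.5% = $53,777.50
Remaining $225,000 at 18.5% = $41,625.00
Fee: $51,212.50 + $76,285.00 + $28,060.00 + $53,777.50 + $41,625.00 = $250,960.00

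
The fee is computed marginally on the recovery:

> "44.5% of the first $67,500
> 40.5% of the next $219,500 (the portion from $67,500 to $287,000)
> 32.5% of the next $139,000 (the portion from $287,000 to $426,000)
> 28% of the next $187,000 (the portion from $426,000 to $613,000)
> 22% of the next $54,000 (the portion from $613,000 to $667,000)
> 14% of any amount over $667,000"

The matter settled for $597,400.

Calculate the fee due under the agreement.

$212,102.00

First $67,500 at 44.5% = $30,037.50
Next $219,500 at 40.5% = $88,897.50
Next $139,000 at 32.5% = $45,175.00
Remaining $171,400 at 28% = $47,992.00
Fee: $30,037.50 + $88,897.50 + $45,175.00 + $47,992.00 = $212,102.00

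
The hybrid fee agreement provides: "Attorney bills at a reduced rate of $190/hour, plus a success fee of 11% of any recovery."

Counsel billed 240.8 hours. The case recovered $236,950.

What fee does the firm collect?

$71,816.50

Hourly: 240.8 × $190 = $45,752.00
Success fee: 11% of $236,950 = $26,064.50
Total: $45,752.00 + $26,064.50 = $71,816.50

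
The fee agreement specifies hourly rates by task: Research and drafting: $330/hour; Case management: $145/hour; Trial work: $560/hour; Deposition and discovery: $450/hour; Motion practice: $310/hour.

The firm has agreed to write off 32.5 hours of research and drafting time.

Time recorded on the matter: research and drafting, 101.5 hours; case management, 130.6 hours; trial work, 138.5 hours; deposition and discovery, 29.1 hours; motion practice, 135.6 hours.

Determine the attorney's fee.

$174,398.00

Research and drafting: 101.5 × $330 = $33,495.00
Case management: 130.6 × $145 = $18,937.00
Trial work: 138.5 × $560 = $77,560.00
Deposition and discovery: 29.1 × $450 = $13,095.00
Motion practice: 135.6 × $310 = $42,036.00
Subtotal: $185,123.00
Write-off: 32.5 × $330 = $10,725.00
Total: $185,123.00 − $10,725.00 = $174,398.00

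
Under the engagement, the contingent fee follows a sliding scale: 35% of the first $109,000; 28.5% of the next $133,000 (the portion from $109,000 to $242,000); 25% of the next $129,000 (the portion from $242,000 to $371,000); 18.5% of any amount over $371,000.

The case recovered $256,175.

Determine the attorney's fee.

First $109,000 at 35% = $38,150.00
Next $133,000 at 28.5% = $37,905.00
Remaining $14,175 at 25% = $3,543.75
Fee: $38,150.00 + $37,905.00 + $3,543.75 = $79,598.75

$79,598.75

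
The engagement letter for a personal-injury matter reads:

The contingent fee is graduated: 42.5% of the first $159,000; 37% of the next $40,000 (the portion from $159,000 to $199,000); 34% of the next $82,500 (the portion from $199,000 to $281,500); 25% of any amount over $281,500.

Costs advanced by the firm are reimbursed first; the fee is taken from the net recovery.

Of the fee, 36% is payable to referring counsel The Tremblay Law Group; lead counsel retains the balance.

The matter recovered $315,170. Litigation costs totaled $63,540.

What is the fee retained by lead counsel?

$64,172.29

Fee base (net of costs): $315,170 − $63,540 = $251,630
First $159,000 at 42.5% = $67,575.00
Next $40,000 at 37% = $14,800.00
Remaining $52,630 at 34% = $17,894.20
Fee: $67,575.00 + $14,800.00 + $17,894.20 = $100,269.20
Referral share: 36% of $100,269.20 = $36,096.91; lead counsel retains $100,269.20 − $36,096.91 = $64,172.29.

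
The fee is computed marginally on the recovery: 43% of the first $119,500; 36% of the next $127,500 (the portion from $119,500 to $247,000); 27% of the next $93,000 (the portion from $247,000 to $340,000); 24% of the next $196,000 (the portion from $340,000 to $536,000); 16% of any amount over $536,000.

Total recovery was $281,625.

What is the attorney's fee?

First $119,500 at 43% = $51,385.00
Next $127,500 at 36% = $45,900.00
Remaining $34,625 at 27% = $9,348.75
Fee: $51,385.00 + $45,900.00 + $9,348.75 = $106,633.75

$106,633.75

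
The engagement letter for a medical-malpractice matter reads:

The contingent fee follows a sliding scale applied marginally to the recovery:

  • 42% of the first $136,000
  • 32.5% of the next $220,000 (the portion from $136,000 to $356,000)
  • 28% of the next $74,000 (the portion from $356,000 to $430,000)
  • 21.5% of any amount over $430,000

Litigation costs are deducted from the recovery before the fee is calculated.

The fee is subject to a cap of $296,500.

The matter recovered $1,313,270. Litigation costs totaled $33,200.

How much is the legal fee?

$296,500.00

Fee base (net of costs): $1,313,270 − $33,200 = $1,280,070
First $136,000 at 42% = $57,120.00
Next $220,000 at 32.5% = $71,500.00
Next $74,000 at 28% = $20,720.00
Remaining $850,070 at 21.5% = $182,765.05
Fee: $57,120.00 + $71,500.00 + $20,720.00 + $182,765.05 = $332,105.05
$332,105.05 exceeds the $296,500 cap, so the fee is capped at $296,500.00.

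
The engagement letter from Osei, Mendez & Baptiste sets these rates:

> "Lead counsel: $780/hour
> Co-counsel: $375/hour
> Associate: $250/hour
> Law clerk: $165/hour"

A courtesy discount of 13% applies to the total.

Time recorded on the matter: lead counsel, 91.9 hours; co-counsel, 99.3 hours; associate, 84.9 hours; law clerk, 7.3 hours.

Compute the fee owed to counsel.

$114,273.63

Lead counsel: 91.9 × $780 = $71,682.00
Co-counsel: 99.3 × $375 = $37,237.50
Associate: 84.9 × $250 = $21,225.00
Law clerk: 7.3 × $165 = $1,204.50
Subtotal: $131,349.00
Less 13% discount: −$17,075.37
Total: $131,349.00 − $17,075.37 = $114,273.63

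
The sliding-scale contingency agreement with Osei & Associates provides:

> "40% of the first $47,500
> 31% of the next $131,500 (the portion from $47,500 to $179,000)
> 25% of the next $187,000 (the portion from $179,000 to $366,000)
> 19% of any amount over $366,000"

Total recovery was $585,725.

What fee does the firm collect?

First $47,500 at 40% = $19,000.00
Next $131,500 at 31% = $40,765.00
Next $187,000 at 25% = $46,750.00
Remaining $219,725 at 19% = $41,747.75
Fee: $19,000.00 + $40,765.00 + $46,750.00 + $41,747.75 = $148,262.75

$148,262.75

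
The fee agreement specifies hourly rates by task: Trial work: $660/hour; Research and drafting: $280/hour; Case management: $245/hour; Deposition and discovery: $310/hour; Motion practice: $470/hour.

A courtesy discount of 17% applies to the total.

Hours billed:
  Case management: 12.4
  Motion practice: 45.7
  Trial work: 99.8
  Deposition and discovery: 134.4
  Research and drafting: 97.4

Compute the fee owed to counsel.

Trial work: 99.8 × $660 = $65,868.00
Research and drafting: 97.4 × $280 = $27,272.00
Case management: 12.4 × $245 = $3,038.00
Deposition and discovery: 134.4 × $310 = $41,664.00
Motion practice: 45.7 × $470 = $21,479.00
Subtotal: $159,321.00
Less 17% discount: −$27,084.57
Total: $159,321.00 − $27,084.57 = $132,236.43

$132,236.43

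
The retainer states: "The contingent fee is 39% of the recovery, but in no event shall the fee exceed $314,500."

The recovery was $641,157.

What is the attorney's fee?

39% of $641,157 = $250,051.23
That is under the $314,500 cap.

$250,051.23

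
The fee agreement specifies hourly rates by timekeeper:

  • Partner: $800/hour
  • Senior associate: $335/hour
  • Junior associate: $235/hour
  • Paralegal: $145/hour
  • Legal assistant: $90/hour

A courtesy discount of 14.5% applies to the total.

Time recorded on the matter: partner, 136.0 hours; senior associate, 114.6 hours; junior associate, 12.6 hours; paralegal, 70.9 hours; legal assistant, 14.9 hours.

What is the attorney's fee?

Partner: 136.0 × $800 = $108,800.00
Senior associate: 114.6 × $335 = $38,391.00
Junior associate: 12.6 × $235 = $2,961.00
Paralegal: 70.9 × $145 = $10,280.50
Legal assistant: 14.9 × $90 = $1,341.00
Subtotal: $161,773.50
Less 14.5% discount: −$23,457.16
Total: $161,773.50 − $23,457.16 = $138,316.34

$138,316.34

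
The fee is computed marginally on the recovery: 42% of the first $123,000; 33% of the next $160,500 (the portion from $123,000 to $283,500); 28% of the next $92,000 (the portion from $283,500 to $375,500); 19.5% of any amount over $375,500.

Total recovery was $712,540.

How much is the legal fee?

First $123,000 at 42% = $51,660.00
Next $160,500 at 33% = $52,965.00
Next $92,000 at 28% = $25,760.00
Remaining $337,040 at 19.5% = $65,722.80
Fee: $51,660.00 + $52,965.00 + $25,760.00 + $65,722.80 = $196,107.80

$196,107.80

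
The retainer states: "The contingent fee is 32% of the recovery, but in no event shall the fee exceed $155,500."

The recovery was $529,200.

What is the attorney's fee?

32% of $529,200 = $169,344.00
That exceeds the $155,500 cap, so the fee is capped at $155,500.

$155,500.00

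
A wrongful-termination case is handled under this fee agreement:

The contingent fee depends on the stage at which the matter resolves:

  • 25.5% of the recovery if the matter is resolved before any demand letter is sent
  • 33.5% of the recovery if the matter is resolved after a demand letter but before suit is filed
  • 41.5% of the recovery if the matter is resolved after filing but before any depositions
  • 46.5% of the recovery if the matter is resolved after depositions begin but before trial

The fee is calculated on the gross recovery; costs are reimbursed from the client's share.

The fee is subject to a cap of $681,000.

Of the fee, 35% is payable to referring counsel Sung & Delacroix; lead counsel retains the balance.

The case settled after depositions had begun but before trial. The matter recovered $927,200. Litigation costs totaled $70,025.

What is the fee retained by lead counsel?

$280,246.20

Fee base is the gross recovery, $927,200; costs are reimbursed separately.
The matter settled after depositions had begun but before trial, so the 46.5% rate applies.
$927,200 × 46.5% = $431,148.00
$431,148.00 is under the $681,000 cap.
Referral share: 35% of $431,148.00 = $150,901.80; lead counsel retains $431,148.00 − $150,901.80 = $280,246.20.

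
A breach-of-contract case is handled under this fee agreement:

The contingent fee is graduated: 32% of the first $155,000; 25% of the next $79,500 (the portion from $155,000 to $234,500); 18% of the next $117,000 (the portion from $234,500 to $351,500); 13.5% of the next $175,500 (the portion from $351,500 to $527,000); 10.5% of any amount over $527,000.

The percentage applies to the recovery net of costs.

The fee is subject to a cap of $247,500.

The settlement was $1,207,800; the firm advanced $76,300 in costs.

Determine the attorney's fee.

Fee base (net of costs): $1,207,800 − $76,300 = $1,131,500
First $155,000 at 32% = $49,600.00
Next $79,500 at 25% = $19,875.00
Next $117,000 at 18% = $21,060.00
Next $175,500 at 13.5% = $23,692.50
Remaining $604,500 at 10.5% = $63,472.50
Fee: $49,600.00 + $19,875.00 + $21,060.00 + $23,692.50 + $63,472.50 = $177,700.00
$177,700.00 is under the $247,500 cap.

$177,700.00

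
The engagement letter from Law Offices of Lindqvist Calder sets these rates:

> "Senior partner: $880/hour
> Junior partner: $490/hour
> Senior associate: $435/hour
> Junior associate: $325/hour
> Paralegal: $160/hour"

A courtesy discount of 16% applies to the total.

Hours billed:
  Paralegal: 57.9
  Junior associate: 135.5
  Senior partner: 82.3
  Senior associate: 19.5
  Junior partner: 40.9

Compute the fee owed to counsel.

Senior partner: 82.3 × $880 = $72,424.00
Junior partner: 40.9 × $490 = $20,041.00
Senior associate: 19.5 × $435 = $8,482.50
Junior associate: 135.5 × $325 = $44,037.50
Paralegal: 57.9 × $160 = $9,264.00
Subtotal: $154,249.00
Less 16% discount: −$24,679.84
Total: $154,249.00 − $24,679.84 = $129,569.16

$129,569.16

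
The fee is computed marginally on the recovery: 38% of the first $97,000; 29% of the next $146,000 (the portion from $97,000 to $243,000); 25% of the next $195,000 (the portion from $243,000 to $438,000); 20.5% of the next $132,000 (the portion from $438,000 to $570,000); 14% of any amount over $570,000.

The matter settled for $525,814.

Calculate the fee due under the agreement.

First $97,000 at 38% = $36,860.00
Next $146,000 at 29% = $42,340.00
Next $195,000 at 25% = $48,750.00
Remaining $87,814 at 20.5% = $18,001.87
Fee: $36,860.00 + $42,340.00 + $48,750.00 + $18,001.87 = $145,951.87

$145,951.87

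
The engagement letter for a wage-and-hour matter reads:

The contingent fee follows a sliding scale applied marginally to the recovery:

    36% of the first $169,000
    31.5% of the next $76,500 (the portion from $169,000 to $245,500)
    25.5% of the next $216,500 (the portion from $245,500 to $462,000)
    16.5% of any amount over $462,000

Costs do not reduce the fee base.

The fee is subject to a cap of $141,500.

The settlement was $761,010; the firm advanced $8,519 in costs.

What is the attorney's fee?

Fee base is the gross recovery, $761,010; costs are reimbursed separately.
First $169,000 at 36% = $60,840.00
Next $76,500 at 31.5% = $24,097.50
Next $216,500 at 25.5% = $55,207.50
Remaining $299,010 at 16.5% = $49,336.65
Fee: $60,840.00 + $24,097.50 + $55,207.50 + $49,336.65 = $189,481.65
$189,481.65 exceeds the $141,500 cap, so the fee is capped at $141,500.00.

$141,500.00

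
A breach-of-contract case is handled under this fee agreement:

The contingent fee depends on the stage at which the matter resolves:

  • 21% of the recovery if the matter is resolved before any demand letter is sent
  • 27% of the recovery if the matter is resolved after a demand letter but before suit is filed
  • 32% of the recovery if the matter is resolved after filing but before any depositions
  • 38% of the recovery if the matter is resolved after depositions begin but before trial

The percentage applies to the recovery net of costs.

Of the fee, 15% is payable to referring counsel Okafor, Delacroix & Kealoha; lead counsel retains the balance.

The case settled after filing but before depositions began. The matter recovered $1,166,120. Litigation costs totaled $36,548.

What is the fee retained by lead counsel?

$307,243.58

Fee base (net of costs): $1,166,120 − $36,548 = $1,129,572
The matter settled after filing but before depositions began, so the 32% rate applies.
$1,129,572 × 32% = $361,463.04
Referral share: 15% of $361,463.04 = $54,219.46; lead counsel retains $361,463.04 − $54,219.46 = $307,243.58.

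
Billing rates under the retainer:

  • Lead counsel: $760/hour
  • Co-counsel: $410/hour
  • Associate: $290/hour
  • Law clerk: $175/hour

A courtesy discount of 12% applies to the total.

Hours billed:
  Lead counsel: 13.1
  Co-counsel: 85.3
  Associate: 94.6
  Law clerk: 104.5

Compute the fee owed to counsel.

$79,772.44

Lead counsel: 13.1 × $760 = $9,956.00
Co-counsel: 85.3 × $410 = $34,973.00
Associate: 94.6 × $290 = $27,434.00
Law clerk: 104.5 × $175 = $18,287.50
Subtotal: $90,650.50
Less 12% discount: −$10,878.06
Total: $90,650.50 − $10,878.06 = $79,772.44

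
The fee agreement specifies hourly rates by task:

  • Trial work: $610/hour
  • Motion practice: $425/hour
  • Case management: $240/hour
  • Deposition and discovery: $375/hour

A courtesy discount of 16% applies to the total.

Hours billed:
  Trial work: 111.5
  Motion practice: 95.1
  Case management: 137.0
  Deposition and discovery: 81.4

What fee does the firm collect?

Trial work: 111.5 × $610 = $68,015.00
Motion practice: 95.1 × $425 = $40,417.50
Case management: 137.0 × $240 = $32,880.00
Deposition and discovery: 81.4 × $375 = $30,525.00
Subtotal: $171,837.50
Less 16% discount: −$27,494.00
Total: $171,837.50 − $27,494.00 = $144,343.50

$144,343.50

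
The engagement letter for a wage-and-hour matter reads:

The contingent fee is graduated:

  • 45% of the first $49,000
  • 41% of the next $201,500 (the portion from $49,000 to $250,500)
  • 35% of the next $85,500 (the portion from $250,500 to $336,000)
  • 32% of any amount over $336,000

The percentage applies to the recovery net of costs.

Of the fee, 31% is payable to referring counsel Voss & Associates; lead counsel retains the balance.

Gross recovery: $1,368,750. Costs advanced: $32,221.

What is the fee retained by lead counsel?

$313,783.90

Fee base (net of costs): $1,368,750 − $32,221 = $1,336,529
First $49,000 at 45% = $22,050.00
Next $201,500 at 41% = $82,615.00
Next $85,500 at 35% = $29,925.00
Remaining $1,000,529 at 32% = $320,169.28
Fee: $22,050.00 + $82,615.00 + $29,925.00 + $320,169.28 = $454,759.28
Referral share: 31% of $454,759.28 = $140,975.38; lead counsel retains $454,759.28 − $140,975.38 = $313,783.90.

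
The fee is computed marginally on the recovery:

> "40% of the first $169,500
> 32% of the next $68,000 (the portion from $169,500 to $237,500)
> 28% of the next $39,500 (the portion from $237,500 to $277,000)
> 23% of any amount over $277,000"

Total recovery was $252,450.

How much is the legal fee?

First $169,500 at 40% = $67,800.00
Next $68,000 at 32% = $21,760.00
Remaining $14,950 at 28% = $4,186.00
Fee: $67,800.00 + $21,760.00 + $4,186.00 = $93,746.00

$93,746.00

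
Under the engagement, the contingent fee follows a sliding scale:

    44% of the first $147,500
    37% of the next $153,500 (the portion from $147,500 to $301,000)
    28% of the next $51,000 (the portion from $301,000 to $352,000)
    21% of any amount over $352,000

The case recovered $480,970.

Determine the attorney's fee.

$163,058.70

First $147,500 at 44% = $64,900.00
Next $153,500 at 37% = $56,795.00
Next $51,000 at 28% = $14,280.00
Remaining $128,970 at 21% = $27,083.70
Fee: $64,900.00 + $56,795.00 + $14,280.00 + $27,083.70 = $163,058.70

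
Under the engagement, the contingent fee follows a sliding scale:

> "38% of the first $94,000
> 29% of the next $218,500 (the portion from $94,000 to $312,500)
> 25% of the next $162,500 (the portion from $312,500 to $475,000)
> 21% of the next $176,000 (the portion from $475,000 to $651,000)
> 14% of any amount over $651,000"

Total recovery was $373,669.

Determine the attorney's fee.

First $94,000 at 38% = $35,720.00
Next $218,500 at 29% = $63,365.00
Remaining $61,169 at 25% = $15,292.25
Fee: $35,720.00 + $63,365.00 + $15,292.25 = $114,377.25

$114,377.25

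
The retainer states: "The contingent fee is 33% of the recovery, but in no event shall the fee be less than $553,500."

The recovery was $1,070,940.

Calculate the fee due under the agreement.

$553,500.00

33% of $1,070,940 = $353,410.20
That is below the $553,500 minimum, so the minimum applies.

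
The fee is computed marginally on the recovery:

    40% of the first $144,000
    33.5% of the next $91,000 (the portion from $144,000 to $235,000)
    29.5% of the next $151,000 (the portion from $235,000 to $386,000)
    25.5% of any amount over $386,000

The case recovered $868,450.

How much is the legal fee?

First $144,000 at 40% = $57,600.00
Next $91,000 at 33.5% = $30,485.00
Next $151,000 at 29.5% = $44,545.00
Remaining $482,450 at 25.5% = $123,024.75
Fee: $57,600.00 + $30,485.00 + $44,545.00 + $123,024.75 = $255,654.75

$255,654.75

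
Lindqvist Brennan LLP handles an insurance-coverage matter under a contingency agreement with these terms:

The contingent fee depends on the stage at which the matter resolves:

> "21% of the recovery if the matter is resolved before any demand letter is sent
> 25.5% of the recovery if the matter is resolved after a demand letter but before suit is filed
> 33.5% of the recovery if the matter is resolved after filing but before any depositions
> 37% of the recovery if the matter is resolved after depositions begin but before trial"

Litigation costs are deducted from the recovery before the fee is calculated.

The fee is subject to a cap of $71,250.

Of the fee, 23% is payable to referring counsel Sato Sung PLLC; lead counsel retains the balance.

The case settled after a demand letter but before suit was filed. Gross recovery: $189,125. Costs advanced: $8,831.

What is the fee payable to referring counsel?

Fee base (net of costs): $189,125 − $8,831 = $180,294
The matter settled after a demand letter but before suit was filed, so the 25.5% rate applies.
$180,294 × 25.5% = $45,974.97
$45,974.97 is under the $71,250 cap.
Referral share: 23% of $45,974.97 = $10,574.24; lead counsel retains $45,974.97 − $10,574.24 = $35,400.73.

$10,574.24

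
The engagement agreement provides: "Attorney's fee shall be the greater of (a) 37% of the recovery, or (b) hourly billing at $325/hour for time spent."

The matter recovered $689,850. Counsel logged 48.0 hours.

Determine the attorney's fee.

$255,244.50

(a) 37% of $689,850 = $255,244.50
(b) 48.0 × $325 = $15,600.00
The greater is (a): $255,244.50.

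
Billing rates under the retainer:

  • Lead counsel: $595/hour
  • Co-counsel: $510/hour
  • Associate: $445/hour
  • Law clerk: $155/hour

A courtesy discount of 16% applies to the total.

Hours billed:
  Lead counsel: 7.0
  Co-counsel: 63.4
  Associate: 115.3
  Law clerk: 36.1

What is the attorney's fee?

Lead counsel: 7.0 × $595 = $4,165.00
Co-counsel: 63.4 × $510 = $32,334.00
Associate: 115.3 × $445 = $51,308.50
Law clerk: 36.1 × $155 = $5,595.50
Subtotal: $93,403.00
Less 16% discount: −$14,944.48
Total: $93,403.00 − $14,944.48 = $78,458.52

$78,458.52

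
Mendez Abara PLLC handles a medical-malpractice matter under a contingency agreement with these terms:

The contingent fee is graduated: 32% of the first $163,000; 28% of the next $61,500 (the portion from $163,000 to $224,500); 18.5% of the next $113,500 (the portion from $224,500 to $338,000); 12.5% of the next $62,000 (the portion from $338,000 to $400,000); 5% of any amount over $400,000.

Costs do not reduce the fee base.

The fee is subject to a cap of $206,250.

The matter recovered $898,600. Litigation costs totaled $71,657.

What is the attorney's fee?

$123,057.50

Fee base is the gross recovery, $898,600; costs are reimbursed separately.
First $163,000 at 32% = $52,160.00
Next $61,500 at 28% = $17,220.00
Next $113,500 at 18.5% = $20,997.50
Next $62,000 at 12.5% = $7,750.00
Remaining $498,600 at 5% = $24,930.00
Fee: $52,160.00 + $17,220.00 + $20,997.50 + $7,750.00 + $24,930.00 = $123,057.50
$123,057.50 is under the $206,250 cap.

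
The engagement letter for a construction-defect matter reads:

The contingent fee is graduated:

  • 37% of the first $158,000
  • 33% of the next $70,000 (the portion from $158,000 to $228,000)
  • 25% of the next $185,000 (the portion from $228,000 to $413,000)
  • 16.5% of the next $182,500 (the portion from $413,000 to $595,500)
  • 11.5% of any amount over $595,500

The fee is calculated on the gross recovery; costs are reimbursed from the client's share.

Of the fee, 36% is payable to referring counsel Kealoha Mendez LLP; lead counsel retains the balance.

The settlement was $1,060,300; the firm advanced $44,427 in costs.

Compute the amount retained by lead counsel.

Fee base is the gross recovery, $1,060,300; costs are reimbursed separately.
First $158,000 at 37% = $58,460.00
Next $70,000 at 33% = $23,100.00
Next $185,000 at 25% = $46,250.00
Next $182,500 at 16.5% = $30,112.50
Remaining $464,800 at 11.5% = $53,452.00
Fee: $58,460.00 + $23,100.00 + $46,250.00 + $30,112.50 + $53,452.00 = $211,374.50
Referral share: 36% of $211,374.50 = $76,094.82; lead counsel retains $211,374.50 − $76,094.82 = $135,279.68.

$135,279.68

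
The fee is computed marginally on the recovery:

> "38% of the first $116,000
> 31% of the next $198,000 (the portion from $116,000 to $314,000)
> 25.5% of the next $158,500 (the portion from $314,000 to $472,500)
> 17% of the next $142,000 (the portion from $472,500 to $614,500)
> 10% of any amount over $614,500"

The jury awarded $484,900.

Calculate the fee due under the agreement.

$147,985.50

First $116,000 at 38% = $44,080.00
Next $198,000 at 31% = $61,380.00
Next $158,500 at 25.5% = $40,417.50
Remaining $12,400 at 17% = $2,108.00
Fee: $44,080.00 + $61,380.00 + $40,417.50 + $2,108.00 = $147,985.50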